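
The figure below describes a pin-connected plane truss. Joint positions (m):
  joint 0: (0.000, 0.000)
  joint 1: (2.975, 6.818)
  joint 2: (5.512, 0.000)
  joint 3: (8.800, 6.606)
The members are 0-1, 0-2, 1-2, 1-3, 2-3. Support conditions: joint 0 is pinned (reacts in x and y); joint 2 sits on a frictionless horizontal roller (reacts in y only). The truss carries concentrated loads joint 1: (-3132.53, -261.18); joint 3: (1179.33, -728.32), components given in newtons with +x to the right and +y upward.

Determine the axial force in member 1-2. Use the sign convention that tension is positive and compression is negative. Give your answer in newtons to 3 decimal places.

N=4 nodes, M=5 members, R=3 reactions → 2N=8, M+R=8
member 0 (0-1): L=7.4388, (cx,cy)=(0.3999,0.9165)
member 1 (0-2): L=5.5120, (cx,cy)=(1.0000,0.0000)
member 2 (1-2): L=7.2747, (cx,cy)=(0.3487,-0.9372)
member 3 (1-3): L=5.8289, (cx,cy)=(0.9993,-0.0364)
member 4 (2-3): L=7.3790, (cx,cy)=(0.4456,0.8952)
solve A·x = −loads:
  F[0-1] = -2342.6037 N (compression)
  F[0-2] = -1016.3223 N (compression)
  F[1-2] = +1953.4467 N (tension)
  F[1-3] = +1515.4058 N (tension)
  F[2-3] = -751.9820 N (compression)
  Rx@0 = +1953.2000 N
  Ry@0 = +2147.1032 N
  Ry@2 = -1157.6032 N

1953.447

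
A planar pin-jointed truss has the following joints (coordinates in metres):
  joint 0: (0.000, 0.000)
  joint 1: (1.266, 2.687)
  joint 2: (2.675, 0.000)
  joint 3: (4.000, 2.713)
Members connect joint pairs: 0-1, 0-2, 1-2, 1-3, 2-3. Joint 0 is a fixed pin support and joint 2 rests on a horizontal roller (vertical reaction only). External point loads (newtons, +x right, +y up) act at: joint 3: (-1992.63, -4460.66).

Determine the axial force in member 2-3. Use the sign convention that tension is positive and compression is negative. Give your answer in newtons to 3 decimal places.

N=4 nodes, M=5 members, R=3 reactions → 2N=8, M+R=8
member 0 (0-1): L=2.9703, (cx,cy)=(0.4262,0.9046)
member 1 (0-2): L=2.6750, (cx,cy)=(1.0000,0.0000)
member 2 (1-2): L=3.0340, (cx,cy)=(0.4644,-0.8856)
member 3 (1-3): L=2.7341, (cx,cy)=(1.0000,0.0095)
member 4 (2-3): L=3.0193, (cx,cy)=(0.4388,0.8986)
solve A·x = −loads:
  F[0-1] = +208.4292 N (tension)
  F[0-2] = -2081.4664 N (compression)
  F[1-2] = -210.8941 N (compression)
  F[1-3] = +186.7843 N (tension)
  F[2-3] = -4966.2004 N (compression)
  Rx@0 = +1992.6300 N
  Ry@0 = -188.5493 N
  Ry@2 = +4649.2093 N

-4966.200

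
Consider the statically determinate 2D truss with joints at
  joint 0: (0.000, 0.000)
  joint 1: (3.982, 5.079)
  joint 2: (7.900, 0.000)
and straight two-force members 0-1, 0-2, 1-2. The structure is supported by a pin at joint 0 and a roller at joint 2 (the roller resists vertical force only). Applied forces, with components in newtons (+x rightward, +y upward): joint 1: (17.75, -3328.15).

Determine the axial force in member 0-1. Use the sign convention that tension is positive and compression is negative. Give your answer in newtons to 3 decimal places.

N=3 nodes, M=3 members, R=3 reactions → 2N=6, M+R=6
member 0 (0-1): L=6.4539, (cx,cy)=(0.6170,0.7870)
member 1 (0-2): L=7.9000, (cx,cy)=(1.0000,0.0000)
member 2 (1-2): L=6.4146, (cx,cy)=(0.6108,-0.7918)
solve A·x = −loads:
  F[0-1] = -2082.9071 N (compression)
  F[0-2] = +1302.8895 N (tension)
  F[1-2] = -2133.1041 N (compression)
  Rx@0 = -17.7500 N
  Ry@0 = +1639.1822 N
  Ry@2 = +1688.9678 N

-2082.907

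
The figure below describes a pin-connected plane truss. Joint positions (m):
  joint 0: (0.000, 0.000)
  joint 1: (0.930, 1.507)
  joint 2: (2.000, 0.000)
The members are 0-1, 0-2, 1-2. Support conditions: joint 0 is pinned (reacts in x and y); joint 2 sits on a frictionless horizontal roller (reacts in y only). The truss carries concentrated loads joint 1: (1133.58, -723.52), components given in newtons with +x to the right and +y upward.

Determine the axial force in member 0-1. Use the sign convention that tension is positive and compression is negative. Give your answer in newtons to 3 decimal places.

N=3 nodes, M=3 members, R=3 reactions → 2N=6, M+R=6
member 0 (0-1): L=1.7709, (cx,cy)=(0.5252,0.8510)
member 1 (0-2): L=2.0000, (cx,cy)=(1.0000,0.0000)
member 2 (1-2): L=1.8482, (cx,cy)=(0.5789,-0.8154)
solve A·x = −loads:
  F[0-1] = +548.8486 N (tension)
  F[0-2] = +845.3421 N (tension)
  F[1-2] = -1460.1734 N (compression)
  Rx@0 = -1133.5800 N
  Ry@0 = -467.0693 N
  Ry@2 = +1190.5893 N

548.849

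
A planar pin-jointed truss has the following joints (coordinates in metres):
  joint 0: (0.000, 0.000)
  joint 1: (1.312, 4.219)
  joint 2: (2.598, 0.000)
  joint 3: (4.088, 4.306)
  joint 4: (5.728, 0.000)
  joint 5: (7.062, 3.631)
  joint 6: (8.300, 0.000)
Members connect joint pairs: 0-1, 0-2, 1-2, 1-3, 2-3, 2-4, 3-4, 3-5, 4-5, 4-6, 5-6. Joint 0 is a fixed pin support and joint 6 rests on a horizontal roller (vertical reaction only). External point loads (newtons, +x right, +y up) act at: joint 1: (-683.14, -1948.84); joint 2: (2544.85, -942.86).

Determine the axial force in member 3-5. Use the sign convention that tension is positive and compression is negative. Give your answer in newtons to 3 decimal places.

N=7 nodes, M=11 members, R=3 reactions → 2N=14, M+R=14
member 0 (0-1): L=4.4183, (cx,cy)=(0.2969,0.9549)
member 1 (0-2): L=2.5980, (cx,cy)=(1.0000,0.0000)
member 2 (1-2): L=4.4106, (cx,cy)=(0.2916,-0.9566)
member 3 (1-3): L=2.7774, (cx,cy)=(0.9995,0.0313)
member 4 (2-3): L=4.5565, (cx,cy)=(0.3270,0.9450)
member 5 (2-4): L=3.1300, (cx,cy)=(1.0000,0.0000)
member 6 (3-4): L=4.6077, (cx,cy)=(0.3559,-0.9345)
member 7 (3-5): L=3.0496, (cx,cy)=(0.9752,-0.2213)
member 8 (4-5): L=3.8683, (cx,cy)=(0.3449,0.9387)
member 9 (4-6): L=2.5720, (cx,cy)=(1.0000,0.0000)
member 10 (5-6): L=3.8362, (cx,cy)=(0.3227,-0.9465)
solve A·x = −loads:
  F[0-1] = -2760.2701 N (compression)
  F[0-2] = +2681.3648 N (tension)
  F[1-2] = +706.9018 N (tension)
  F[1-3] = -342.7927 N (compression)
  F[2-3] = +282.1868 N (tension)
  F[2-4] = +250.3480 N (tension)
  F[3-4] = -233.2280 N (compression)
  F[3-5] = -171.5927 N (compression)
  F[4-5] = +232.1991 N (tension)
  F[4-6] = +87.2618 N (tension)
  F[5-6] = -270.4022 N (compression)
  Rx@0 = -1861.7100 N
  Ry@0 = +2635.7650 N
  Ry@6 = +255.9350 N

-171.593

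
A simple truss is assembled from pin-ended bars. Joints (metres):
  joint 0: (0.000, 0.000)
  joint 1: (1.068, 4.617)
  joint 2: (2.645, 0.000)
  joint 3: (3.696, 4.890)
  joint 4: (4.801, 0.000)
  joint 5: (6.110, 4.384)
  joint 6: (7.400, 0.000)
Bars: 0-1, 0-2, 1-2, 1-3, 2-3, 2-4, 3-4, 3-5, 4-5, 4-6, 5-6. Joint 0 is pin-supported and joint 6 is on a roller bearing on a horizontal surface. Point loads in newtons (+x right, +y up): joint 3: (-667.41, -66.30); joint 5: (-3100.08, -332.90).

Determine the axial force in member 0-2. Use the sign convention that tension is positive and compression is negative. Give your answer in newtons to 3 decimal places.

-3219.533

N=7 nodes, M=11 members, R=3 reactions → 2N=14, M+R=14
member 0 (0-1): L=4.7389, (cx,cy)=(0.2254,0.9743)
member 1 (0-2): L=2.6450, (cx,cy)=(1.0000,0.0000)
member 2 (1-2): L=4.8789, (cx,cy)=(0.3232,-0.9463)
member 3 (1-3): L=2.6421, (cx,cy)=(0.9946,0.1033)
member 4 (2-3): L=5.0017, (cx,cy)=(0.2101,0.9777)
member 5 (2-4): L=2.1560, (cx,cy)=(1.0000,0.0000)
member 6 (3-4): L=5.0133, (cx,cy)=(0.2204,-0.9754)
member 7 (3-5): L=2.4665, (cx,cy)=(0.9787,-0.2052)
member 8 (4-5): L=4.5753, (cx,cy)=(0.2861,0.9582)
member 9 (4-6): L=2.5990, (cx,cy)=(1.0000,0.0000)
member 10 (5-6): L=4.5699, (cx,cy)=(0.2823,-0.9593)
solve A·x = −loads:
  F[0-1] = -2431.3887 N (compression)
  F[0-2] = -3219.5327 N (compression)
  F[1-2] = +2359.3425 N (tension)
  F[1-3] = -1317.6175 N (compression)
  F[2-3] = -2283.6815 N (compression)
  F[2-4] = -1977.0553 N (compression)
  F[3-4] = +2731.2972 N (tension)
  F[3-5] = -1762.5295 N (compression)
  F[4-5] = -2780.3477 N (compression)
  F[4-6] = -579.5696 N (compression)
  F[5-6] = +2053.1379 N (tension)
  Rx@0 = +3767.4900 N
  Ry@0 = +2368.8381 N
  Ry@6 = -1969.6381 N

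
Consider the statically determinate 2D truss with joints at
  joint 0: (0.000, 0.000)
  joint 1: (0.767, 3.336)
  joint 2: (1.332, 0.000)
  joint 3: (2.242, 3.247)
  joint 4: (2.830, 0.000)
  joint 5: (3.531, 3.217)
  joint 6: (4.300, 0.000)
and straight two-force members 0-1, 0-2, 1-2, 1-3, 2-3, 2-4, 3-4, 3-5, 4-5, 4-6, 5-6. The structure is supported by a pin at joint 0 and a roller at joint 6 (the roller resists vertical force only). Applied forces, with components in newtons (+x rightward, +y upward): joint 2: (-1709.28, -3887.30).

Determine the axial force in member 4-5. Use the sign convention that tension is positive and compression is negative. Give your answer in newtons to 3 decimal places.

1219.375

N=7 nodes, M=11 members, R=3 reactions → 2N=14, M+R=14
member 0 (0-1): L=3.4230, (cx,cy)=(0.2241,0.9746)
member 1 (0-2): L=1.3320, (cx,cy)=(1.0000,0.0000)
member 2 (1-2): L=3.3835, (cx,cy)=(0.1670,-0.9860)
member 3 (1-3): L=1.4777, (cx,cy)=(0.9982,-0.0602)
member 4 (2-3): L=3.3721, (cx,cy)=(0.2699,0.9629)
member 5 (2-4): L=1.4980, (cx,cy)=(1.0000,0.0000)
member 6 (3-4): L=3.2998, (cx,cy)=(0.1782,-0.9840)
member 7 (3-5): L=1.2893, (cx,cy)=(0.9997,-0.0233)
member 8 (4-5): L=3.2925, (cx,cy)=(0.2129,0.9771)
member 9 (4-6): L=1.4700, (cx,cy)=(1.0000,0.0000)
member 10 (5-6): L=3.3076, (cx,cy)=(0.2325,-0.9726)
solve A·x = −loads:
  F[0-1] = -2753.1451 N (compression)
  F[0-2] = -1092.3828 N (compression)
  F[1-2] = +2787.5912 N (tension)
  F[1-3] = -1084.3559 N (compression)
  F[2-3] = +1182.7289 N (tension)
  F[2-4] = +763.2150 N (tension)
  F[3-4] = -1210.7953 N (compression)
  F[3-5] = -547.6092 N (compression)
  F[4-5] = +1219.3752 N (tension)
  F[4-6] = +287.8453 N (tension)
  F[5-6] = -1238.0847 N (compression)
  Rx@0 = +1709.2800 N
  Ry@0 = +2683.1410 N
  Ry@6 = +1204.1590 N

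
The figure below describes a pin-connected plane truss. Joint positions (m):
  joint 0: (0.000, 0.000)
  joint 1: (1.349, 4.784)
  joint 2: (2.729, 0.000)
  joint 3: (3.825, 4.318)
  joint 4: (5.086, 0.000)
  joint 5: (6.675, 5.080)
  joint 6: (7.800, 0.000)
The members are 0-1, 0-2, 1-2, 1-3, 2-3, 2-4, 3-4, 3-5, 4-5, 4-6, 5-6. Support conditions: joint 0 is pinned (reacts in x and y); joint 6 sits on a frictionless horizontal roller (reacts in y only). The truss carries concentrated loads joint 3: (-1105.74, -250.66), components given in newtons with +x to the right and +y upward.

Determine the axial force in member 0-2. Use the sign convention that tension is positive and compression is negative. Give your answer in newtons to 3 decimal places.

-897.111

N=7 nodes, M=11 members, R=3 reactions → 2N=14, M+R=14
member 0 (0-1): L=4.9706, (cx,cy)=(0.2714,0.9625)
member 1 (0-2): L=2.7290, (cx,cy)=(1.0000,0.0000)
member 2 (1-2): L=4.9791, (cx,cy)=(0.2772,-0.9608)
member 3 (1-3): L=2.5195, (cx,cy)=(0.9827,-0.1850)
member 4 (2-3): L=4.4549, (cx,cy)=(0.2460,0.9693)
member 5 (2-4): L=2.3570, (cx,cy)=(1.0000,0.0000)
member 6 (3-4): L=4.4984, (cx,cy)=(0.2803,-0.9599)
member 7 (3-5): L=2.9501, (cx,cy)=(0.9661,0.2583)
member 8 (4-5): L=5.3227, (cx,cy)=(0.2985,0.9544)
member 9 (4-6): L=2.7140, (cx,cy)=(1.0000,0.0000)
member 10 (5-6): L=5.2031, (cx,cy)=(0.2162,-0.9763)
solve A·x = −loads:
  F[0-1] = -768.7187 N (compression)
  F[0-2] = -897.1113 N (compression)
  F[1-2] = +857.4514 N (tension)
  F[1-3] = -454.1158 N (compression)
  F[2-3] = -849.9840 N (compression)
  F[2-4] = -450.3464 N (compression)
  F[3-4] = +589.0823 N (tension)
  F[3-5] = +295.2307 N (tension)
  F[4-5] = -592.4806 N (compression)
  F[4-6] = -108.3381 N (compression)
  F[5-6] = +501.0590 N (tension)
  Rx@0 = +1105.7400 N
  Ry@0 = +739.8665 N
  Ry@6 = -489.2065 N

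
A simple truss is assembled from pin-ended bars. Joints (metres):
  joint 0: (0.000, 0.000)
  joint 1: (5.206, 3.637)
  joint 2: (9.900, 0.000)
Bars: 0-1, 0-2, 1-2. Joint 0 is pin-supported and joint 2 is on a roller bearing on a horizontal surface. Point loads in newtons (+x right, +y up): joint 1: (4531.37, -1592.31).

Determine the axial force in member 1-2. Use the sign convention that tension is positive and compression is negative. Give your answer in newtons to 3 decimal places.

N=3 nodes, M=3 members, R=3 reactions → 2N=6, M+R=6
member 0 (0-1): L=6.3506, (cx,cy)=(0.8198,0.5727)
member 1 (0-2): L=9.9000, (cx,cy)=(1.0000,0.0000)
member 2 (1-2): L=5.9381, (cx,cy)=(0.7905,-0.6125)
solve A·x = −loads:
  F[0-1] = +1588.4832 N (tension)
  F[0-2] = +3229.1883 N (tension)
  F[1-2] = -4085.0756 N (compression)
  Rx@0 = -4531.3700 N
  Ry@0 = -909.7262 N
  Ry@2 = +2502.0362 N

-4085.076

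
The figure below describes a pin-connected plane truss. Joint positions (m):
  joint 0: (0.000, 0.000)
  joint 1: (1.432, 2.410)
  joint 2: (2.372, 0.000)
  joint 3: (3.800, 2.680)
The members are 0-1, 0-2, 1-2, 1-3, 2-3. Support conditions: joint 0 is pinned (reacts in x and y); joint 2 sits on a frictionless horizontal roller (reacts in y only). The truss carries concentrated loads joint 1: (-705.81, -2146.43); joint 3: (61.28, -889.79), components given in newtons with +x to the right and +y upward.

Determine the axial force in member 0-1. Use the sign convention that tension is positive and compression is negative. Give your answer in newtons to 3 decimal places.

N=4 nodes, M=5 members, R=3 reactions → 2N=8, M+R=8
member 0 (0-1): L=2.8033, (cx,cy)=(0.5108,0.8597)
member 1 (0-2): L=2.3720, (cx,cy)=(1.0000,0.0000)
member 2 (1-2): L=2.5868, (cx,cy)=(0.3634,-0.9316)
member 3 (1-3): L=2.3833, (cx,cy)=(0.9936,0.1133)
member 4 (2-3): L=3.0367, (cx,cy)=(0.4702,0.8825)
solve A·x = −loads:
  F[0-1] = -1119.9575 N (compression)
  F[0-2] = -72.4345 N (compression)
  F[1-2] = -1200.6994 N (compression)
  F[1-3] = +573.7166 N (tension)
  F[2-3] = -1081.8653 N (compression)
  Rx@0 = +644.5300 N
  Ry@0 = +962.8144 N
  Ry@2 = +2073.4056 N

-1119.958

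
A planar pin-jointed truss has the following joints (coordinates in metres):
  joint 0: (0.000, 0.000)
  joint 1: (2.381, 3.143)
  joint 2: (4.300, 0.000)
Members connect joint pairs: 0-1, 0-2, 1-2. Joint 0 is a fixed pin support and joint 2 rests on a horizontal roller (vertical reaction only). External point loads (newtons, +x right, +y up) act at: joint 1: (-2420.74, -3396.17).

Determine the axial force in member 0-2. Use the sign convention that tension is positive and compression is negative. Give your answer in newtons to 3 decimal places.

N=3 nodes, M=3 members, R=3 reactions → 2N=6, M+R=6
member 0 (0-1): L=3.9430, (cx,cy)=(0.6038,0.7971)
member 1 (0-2): L=4.3000, (cx,cy)=(1.0000,0.0000)
member 2 (1-2): L=3.6825, (cx,cy)=(0.5211,-0.8535)
solve A·x = −loads:
  F[0-1] = -4121.2314 N (compression)
  F[0-2] = +67.8570 N (tension)
  F[1-2] = -130.2164 N (compression)
  Rx@0 = +2420.7400 N
  Ry@0 = +3285.0316 N
  Ry@2 = +111.1384 N

67.857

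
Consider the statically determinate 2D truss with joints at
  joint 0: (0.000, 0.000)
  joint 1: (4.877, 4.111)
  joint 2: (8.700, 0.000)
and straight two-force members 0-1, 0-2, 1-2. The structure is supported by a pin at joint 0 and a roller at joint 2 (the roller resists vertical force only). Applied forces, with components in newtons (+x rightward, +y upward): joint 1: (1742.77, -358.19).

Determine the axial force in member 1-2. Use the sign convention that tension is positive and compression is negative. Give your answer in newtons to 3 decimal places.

-1398.760

N=3 nodes, M=3 members, R=3 reactions → 2N=6, M+R=6
member 0 (0-1): L=6.3785, (cx,cy)=(0.7646,0.6445)
member 1 (0-2): L=8.7000, (cx,cy)=(1.0000,0.0000)
member 2 (1-2): L=5.6139, (cx,cy)=(0.6810,-0.7323)
solve A·x = −loads:
  F[0-1] = +1033.5198 N (tension)
  F[0-2] = +952.5428 N (tension)
  F[1-2] = -1398.7604 N (compression)
  Rx@0 = -1742.7700 N
  Ry@0 = -666.1112 N
  Ry@2 = +1024.3012 N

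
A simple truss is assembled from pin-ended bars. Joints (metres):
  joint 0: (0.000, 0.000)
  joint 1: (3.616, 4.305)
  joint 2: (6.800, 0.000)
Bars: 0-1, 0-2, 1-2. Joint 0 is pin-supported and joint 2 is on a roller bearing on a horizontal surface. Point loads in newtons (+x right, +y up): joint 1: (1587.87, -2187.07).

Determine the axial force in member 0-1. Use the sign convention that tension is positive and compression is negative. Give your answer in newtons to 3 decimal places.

-24.554

N=3 nodes, M=3 members, R=3 reactions → 2N=6, M+R=6
member 0 (0-1): L=5.6221, (cx,cy)=(0.6432,0.7657)
member 1 (0-2): L=6.8000, (cx,cy)=(1.0000,0.0000)
member 2 (1-2): L=5.3545, (cx,cy)=(0.5946,-0.8040)
solve A·x = −loads:
  F[0-1] = -24.5540 N (compression)
  F[0-2] = +1603.6624 N (tension)
  F[1-2] = -2696.8725 N (compression)
  Rx@0 = -1587.8700 N
  Ry@0 = +18.8015 N
  Ry@2 = +2168.2685 N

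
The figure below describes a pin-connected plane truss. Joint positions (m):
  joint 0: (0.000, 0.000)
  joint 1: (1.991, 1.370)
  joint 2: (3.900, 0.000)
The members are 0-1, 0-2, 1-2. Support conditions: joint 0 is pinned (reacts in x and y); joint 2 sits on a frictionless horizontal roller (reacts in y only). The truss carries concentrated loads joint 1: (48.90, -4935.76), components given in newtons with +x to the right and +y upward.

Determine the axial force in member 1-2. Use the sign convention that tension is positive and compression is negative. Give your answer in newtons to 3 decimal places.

N=3 nodes, M=3 members, R=3 reactions → 2N=6, M+R=6
member 0 (0-1): L=2.4168, (cx,cy)=(0.8238,0.5669)
member 1 (0-2): L=3.9000, (cx,cy)=(1.0000,0.0000)
member 2 (1-2): L=2.3497, (cx,cy)=(0.8124,-0.5830)
solve A·x = −loads:
  F[0-1] = -4231.7385 N (compression)
  F[0-2] = +3535.0590 N (tension)
  F[1-2] = -4351.1768 N (compression)
  Rx@0 = -48.9000 N
  Ry@0 = +2398.8135 N
  Ry@2 = +2536.9465 N

-4351.177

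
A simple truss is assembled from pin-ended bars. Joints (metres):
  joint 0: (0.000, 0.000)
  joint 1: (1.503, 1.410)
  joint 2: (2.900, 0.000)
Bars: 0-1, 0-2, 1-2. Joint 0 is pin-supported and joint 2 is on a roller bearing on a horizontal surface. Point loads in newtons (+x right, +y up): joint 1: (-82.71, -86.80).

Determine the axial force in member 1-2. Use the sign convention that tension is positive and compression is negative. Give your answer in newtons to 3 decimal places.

N=3 nodes, M=3 members, R=3 reactions → 2N=6, M+R=6
member 0 (0-1): L=2.0609, (cx,cy)=(0.7293,0.6842)
member 1 (0-2): L=2.9000, (cx,cy)=(1.0000,0.0000)
member 2 (1-2): L=1.9849, (cx,cy)=(0.7038,-0.7104)
solve A·x = −loads:
  F[0-1] = -119.8916 N (compression)
  F[0-2] = +4.7282 N (tension)
  F[1-2] = -6.7178 N (compression)
  Rx@0 = +82.7100 N
  Ry@0 = +82.0278 N
  Ry@2 = +4.7722 N

-6.718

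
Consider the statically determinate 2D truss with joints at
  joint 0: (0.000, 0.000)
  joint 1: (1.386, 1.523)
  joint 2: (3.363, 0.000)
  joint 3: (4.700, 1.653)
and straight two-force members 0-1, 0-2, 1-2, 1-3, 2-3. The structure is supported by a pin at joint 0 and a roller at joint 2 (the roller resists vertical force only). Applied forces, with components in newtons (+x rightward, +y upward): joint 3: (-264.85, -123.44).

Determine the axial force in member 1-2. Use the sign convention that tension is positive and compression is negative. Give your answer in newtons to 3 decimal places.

N=4 nodes, M=5 members, R=3 reactions → 2N=8, M+R=8
member 0 (0-1): L=2.0593, (cx,cy)=(0.6731,0.7396)
member 1 (0-2): L=3.3630, (cx,cy)=(1.0000,0.0000)
member 2 (1-2): L=2.4956, (cx,cy)=(0.7922,-0.6103)
member 3 (1-3): L=3.3165, (cx,cy)=(0.9992,0.0392)
member 4 (2-3): L=2.1260, (cx,cy)=(0.6289,0.7775)
solve A·x = −loads:
  F[0-1] = -109.6630 N (compression)
  F[0-2] = -191.0403 N (compression)
  F[1-2] = +121.9465 N (tension)
  F[1-3] = -170.5458 N (compression)
  F[2-3] = -150.1658 N (compression)
  Rx@0 = +264.8500 N
  Ry@0 = +81.1055 N
  Ry@2 = +42.3345 N

121.946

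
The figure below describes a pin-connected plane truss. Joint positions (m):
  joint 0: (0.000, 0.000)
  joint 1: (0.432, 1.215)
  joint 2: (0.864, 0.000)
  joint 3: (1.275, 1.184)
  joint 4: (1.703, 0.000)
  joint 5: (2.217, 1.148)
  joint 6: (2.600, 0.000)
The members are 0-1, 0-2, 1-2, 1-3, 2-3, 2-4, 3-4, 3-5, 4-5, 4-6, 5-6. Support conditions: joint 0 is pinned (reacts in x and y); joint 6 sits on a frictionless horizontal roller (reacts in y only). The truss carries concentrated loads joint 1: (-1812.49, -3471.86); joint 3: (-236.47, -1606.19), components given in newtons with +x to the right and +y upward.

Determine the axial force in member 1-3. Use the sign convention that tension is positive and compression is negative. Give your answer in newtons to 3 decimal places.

-276.487

N=7 nodes, M=11 members, R=3 reactions → 2N=14, M+R=14
member 0 (0-1): L=1.2895, (cx,cy)=(0.3350,0.9422)
member 1 (0-2): L=0.8640, (cx,cy)=(1.0000,0.0000)
member 2 (1-2): L=1.2895, (cx,cy)=(0.3350,-0.9422)
member 3 (1-3): L=0.8436, (cx,cy)=(0.9993,-0.0367)
member 4 (2-3): L=1.2533, (cx,cy)=(0.3279,0.9447)
member 5 (2-4): L=0.8390, (cx,cy)=(1.0000,0.0000)
member 6 (3-4): L=1.2590, (cx,cy)=(0.3400,-0.9404)
member 7 (3-5): L=0.9427, (cx,cy)=(0.9993,-0.0382)
member 8 (4-5): L=1.2578, (cx,cy)=(0.4086,0.9127)
member 9 (4-6): L=0.8970, (cx,cy)=(1.0000,0.0000)
member 10 (5-6): L=1.2102, (cx,cy)=(0.3165,-0.9486)
solve A·x = −loads:
  F[0-1] = -4954.5094 N (compression)
  F[0-2] = -389.1514 N (compression)
  F[1-2] = +1280.5066 N (tension)
  F[1-3] = -276.4874 N (compression)
  F[2-3] = -1277.1363 N (compression)
  F[2-4] = +458.6452 N (tension)
  F[3-4] = -422.9996 N (compression)
  F[3-5] = -315.0735 N (compression)
  F[4-5] = +435.8596 N (tension)
  F[4-6] = +136.7318 N (tension)
  F[5-6] = -432.0453 N (compression)
  Rx@0 = +2048.9600 N
  Ry@0 = +4668.2116 N
  Ry@6 = +409.8384 N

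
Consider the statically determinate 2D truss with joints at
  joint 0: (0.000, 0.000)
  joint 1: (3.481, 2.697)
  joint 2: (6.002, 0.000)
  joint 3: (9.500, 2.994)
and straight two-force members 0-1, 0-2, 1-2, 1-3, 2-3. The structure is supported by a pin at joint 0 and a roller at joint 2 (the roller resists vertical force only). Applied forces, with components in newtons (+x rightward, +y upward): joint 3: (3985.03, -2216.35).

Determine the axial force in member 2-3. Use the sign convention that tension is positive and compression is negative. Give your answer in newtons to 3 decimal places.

N=4 nodes, M=5 members, R=3 reactions → 2N=8, M+R=8
member 0 (0-1): L=4.4035, (cx,cy)=(0.7905,0.6125)
member 1 (0-2): L=6.0020, (cx,cy)=(1.0000,0.0000)
member 2 (1-2): L=3.6918, (cx,cy)=(0.6829,-0.7305)
member 3 (1-3): L=6.0263, (cx,cy)=(0.9988,0.0493)
member 4 (2-3): L=4.6044, (cx,cy)=(0.7597,0.6503)
solve A·x = −loads:
  F[0-1] = +5354.7329 N (tension)
  F[0-2] = -247.8877 N (compression)
  F[1-2] = -4017.9960 N (compression)
  F[1-3] = +6985.1676 N (tension)
  F[2-3] = -3937.8504 N (compression)
  Rx@0 = -3985.0300 N
  Ry@0 = -3279.5688 N
  Ry@2 = +5495.9188 N

-3937.850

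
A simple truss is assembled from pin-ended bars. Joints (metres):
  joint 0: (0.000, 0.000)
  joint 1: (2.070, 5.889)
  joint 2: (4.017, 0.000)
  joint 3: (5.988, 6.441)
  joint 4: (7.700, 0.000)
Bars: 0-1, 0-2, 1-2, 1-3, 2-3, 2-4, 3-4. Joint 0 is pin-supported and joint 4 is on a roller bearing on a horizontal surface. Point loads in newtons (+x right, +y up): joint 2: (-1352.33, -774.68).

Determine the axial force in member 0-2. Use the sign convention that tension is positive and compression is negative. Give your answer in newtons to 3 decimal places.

-1222.085

N=5 nodes, M=7 members, R=3 reactions → 2N=10, M+R=10
member 0 (0-1): L=6.2422, (cx,cy)=(0.3316,0.9434)
member 1 (0-2): L=4.0170, (cx,cy)=(1.0000,0.0000)
member 2 (1-2): L=6.2025, (cx,cy)=(0.3139,-0.9495)
member 3 (1-3): L=3.9567, (cx,cy)=(0.9902,0.1395)
member 4 (2-3): L=6.7358, (cx,cy)=(0.2926,0.9562)
member 5 (2-4): L=3.6830, (cx,cy)=(1.0000,0.0000)
member 6 (3-4): L=6.6646, (cx,cy)=(0.2569,-0.9664)
solve A·x = −loads:
  F[0-1] = -392.7628 N (compression)
  F[0-2] = -1222.0847 N (compression)
  F[1-2] = +354.4285 N (tension)
  F[1-3] = -243.8873 N (compression)
  F[2-3] = +458.2225 N (tension)
  F[2-4] = +107.4197 N (tension)
  F[3-4] = -418.1738 N (compression)
  Rx@0 = +1352.3300 N
  Ry@0 = +370.5385 N
  Ry@4 = +404.1415 N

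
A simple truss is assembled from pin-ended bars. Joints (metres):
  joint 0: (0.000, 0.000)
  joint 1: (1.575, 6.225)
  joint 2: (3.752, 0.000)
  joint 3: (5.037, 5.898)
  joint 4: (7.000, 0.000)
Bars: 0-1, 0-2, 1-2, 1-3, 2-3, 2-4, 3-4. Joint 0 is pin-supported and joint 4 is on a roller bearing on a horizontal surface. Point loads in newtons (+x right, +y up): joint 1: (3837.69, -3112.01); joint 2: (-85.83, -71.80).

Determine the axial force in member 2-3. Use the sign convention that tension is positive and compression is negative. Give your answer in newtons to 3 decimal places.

4032.327

N=5 nodes, M=7 members, R=3 reactions → 2N=10, M+R=10
member 0 (0-1): L=6.4212, (cx,cy)=(0.2453,0.9695)
member 1 (0-2): L=3.7520, (cx,cy)=(1.0000,0.0000)
member 2 (1-2): L=6.5947, (cx,cy)=(0.3301,-0.9439)
member 3 (1-3): L=3.4774, (cx,cy)=(0.9956,-0.0940)
member 4 (2-3): L=6.0364, (cx,cy)=(0.2129,0.9771)
member 5 (2-4): L=3.2480, (cx,cy)=(1.0000,0.0000)
member 6 (3-4): L=6.2161, (cx,cy)=(0.3158,-0.9488)
solve A·x = −loads:
  F[0-1] = +998.1726 N (tension)
  F[0-2] = +3507.0253 N (tension)
  F[1-2] = -4097.8223 N (compression)
  F[1-3] = -2250.0772 N (compression)
  F[2-3] = +4032.3274 N (tension)
  F[2-4] = +1381.7183 N (tension)
  F[3-4] = -4375.3873 N (compression)
  Rx@0 = -3751.8600 N
  Ry@0 = -967.6799 N
  Ry@4 = +4151.4899 N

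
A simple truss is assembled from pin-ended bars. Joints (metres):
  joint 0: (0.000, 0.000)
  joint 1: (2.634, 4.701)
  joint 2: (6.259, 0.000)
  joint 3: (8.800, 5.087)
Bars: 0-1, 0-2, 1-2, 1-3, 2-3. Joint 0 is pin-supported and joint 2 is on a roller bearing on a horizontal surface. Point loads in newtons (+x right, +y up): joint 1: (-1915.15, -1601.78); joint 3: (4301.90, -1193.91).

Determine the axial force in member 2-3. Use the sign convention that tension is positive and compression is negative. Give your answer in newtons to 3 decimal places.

-1688.398

N=4 nodes, M=5 members, R=3 reactions → 2N=8, M+R=8
member 0 (0-1): L=5.3886, (cx,cy)=(0.4888,0.8724)
member 1 (0-2): L=6.2590, (cx,cy)=(1.0000,0.0000)
member 2 (1-2): L=5.9363, (cx,cy)=(0.6106,-0.7919)
member 3 (1-3): L=6.1781, (cx,cy)=(0.9980,0.0625)
member 4 (2-3): L=5.6863, (cx,cy)=(0.4469,0.8946)
solve A·x = −loads:
  F[0-1] = +1851.1646 N (tension)
  F[0-2] = +1481.8882 N (tension)
  F[1-2] = -3662.2970 N (compression)
  F[1-3] = +5066.2790 N (tension)
  F[2-3] = -1688.3985 N (compression)
  Rx@0 = -2386.7500 N
  Ry@0 = -1614.9414 N
  Ry@2 = +4410.6314 N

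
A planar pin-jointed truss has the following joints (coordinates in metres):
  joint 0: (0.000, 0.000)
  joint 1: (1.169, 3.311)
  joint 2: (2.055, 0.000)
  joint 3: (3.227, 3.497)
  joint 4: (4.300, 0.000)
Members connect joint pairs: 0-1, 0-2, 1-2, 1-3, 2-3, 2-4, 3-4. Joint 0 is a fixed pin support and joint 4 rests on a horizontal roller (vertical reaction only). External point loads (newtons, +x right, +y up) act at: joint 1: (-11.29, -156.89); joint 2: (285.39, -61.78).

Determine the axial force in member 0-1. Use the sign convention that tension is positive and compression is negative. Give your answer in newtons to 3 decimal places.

-164.574

N=5 nodes, M=7 members, R=3 reactions → 2N=10, M+R=10
member 0 (0-1): L=3.5113, (cx,cy)=(0.3329,0.9430)
member 1 (0-2): L=2.0550, (cx,cy)=(1.0000,0.0000)
member 2 (1-2): L=3.4275, (cx,cy)=(0.2585,-0.9660)
member 3 (1-3): L=2.0664, (cx,cy)=(0.9959,0.0900)
member 4 (2-3): L=3.6882, (cx,cy)=(0.3178,0.9482)
member 5 (2-4): L=2.2450, (cx,cy)=(1.0000,0.0000)
member 6 (3-4): L=3.6579, (cx,cy)=(0.2933,-0.9560)
solve A·x = −loads:
  F[0-1] = -164.5744 N (compression)
  F[0-2] = +328.8908 N (tension)
  F[1-2] = -5.6961 N (compression)
  F[1-3] = -42.1997 N (compression)
  F[2-3] = +70.9606 N (tension)
  F[2-4] = +19.4791 N (tension)
  F[3-4] = -66.4052 N (compression)
  Rx@0 = -274.1000 N
  Ry@0 = +155.1860 N
  Ry@4 = +63.4840 N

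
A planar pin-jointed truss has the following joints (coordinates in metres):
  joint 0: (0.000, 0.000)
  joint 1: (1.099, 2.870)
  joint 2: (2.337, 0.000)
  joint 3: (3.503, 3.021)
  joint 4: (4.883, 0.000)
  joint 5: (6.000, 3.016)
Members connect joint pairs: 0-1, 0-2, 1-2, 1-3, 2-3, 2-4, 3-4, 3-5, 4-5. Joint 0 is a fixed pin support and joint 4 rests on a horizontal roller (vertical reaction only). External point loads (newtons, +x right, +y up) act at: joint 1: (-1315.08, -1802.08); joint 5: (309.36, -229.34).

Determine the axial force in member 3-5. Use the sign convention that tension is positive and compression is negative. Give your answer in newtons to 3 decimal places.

394.007

N=6 nodes, M=9 members, R=3 reactions → 2N=12, M+R=12
member 0 (0-1): L=3.0732, (cx,cy)=(0.3576,0.9339)
member 1 (0-2): L=2.3370, (cx,cy)=(1.0000,0.0000)
member 2 (1-2): L=3.1256, (cx,cy)=(0.3961,-0.9182)
member 3 (1-3): L=2.4087, (cx,cy)=(0.9980,0.0627)
member 4 (2-3): L=3.2382, (cx,cy)=(0.3601,0.9329)
member 5 (2-4): L=2.5460, (cx,cy)=(1.0000,0.0000)
member 6 (3-4): L=3.3213, (cx,cy)=(0.4155,-0.9096)
member 7 (3-5): L=2.4970, (cx,cy)=(1.0000,-0.0020)
member 8 (4-5): L=3.2162, (cx,cy)=(0.3473,0.9378)
solve A·x = −loads:
  F[0-1] = -2062.2672 N (compression)
  F[0-2] = -268.2429 N (compression)
  F[1-2] = +169.7560 N (tension)
  F[1-3] = +511.3717 N (tension)
  F[2-3] = -167.0798 N (compression)
  F[2-4] = -140.8445 N (compression)
  F[3-4] = +135.2547 N (tension)
  F[3-5] = +394.0065 N (tension)
  F[4-5] = -243.7221 N (compression)
  Rx@0 = +1005.7200 N
  Ry@0 = +1925.8955 N
  Ry@4 = +105.5245 N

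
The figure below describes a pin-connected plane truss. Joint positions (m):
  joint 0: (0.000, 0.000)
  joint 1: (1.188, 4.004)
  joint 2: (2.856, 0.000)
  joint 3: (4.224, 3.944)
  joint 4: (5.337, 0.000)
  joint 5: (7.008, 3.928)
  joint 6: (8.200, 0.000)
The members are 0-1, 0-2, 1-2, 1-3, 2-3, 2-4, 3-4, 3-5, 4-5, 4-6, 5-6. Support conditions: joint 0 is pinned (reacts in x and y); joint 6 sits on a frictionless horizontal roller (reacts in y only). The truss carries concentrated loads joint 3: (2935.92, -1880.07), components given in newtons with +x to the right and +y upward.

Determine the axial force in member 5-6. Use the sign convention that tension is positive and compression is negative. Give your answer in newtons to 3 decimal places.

-2487.770

N=7 nodes, M=11 members, R=3 reactions → 2N=14, M+R=14
member 0 (0-1): L=4.1765, (cx,cy)=(0.2844,0.9587)
member 1 (0-2): L=2.8560, (cx,cy)=(1.0000,0.0000)
member 2 (1-2): L=4.3375, (cx,cy)=(0.3845,-0.9231)
member 3 (1-3): L=3.0366, (cx,cy)=(0.9998,-0.0198)
member 4 (2-3): L=4.1745, (cx,cy)=(0.3277,0.9448)
member 5 (2-4): L=2.4810, (cx,cy)=(1.0000,0.0000)
member 6 (3-4): L=4.0980, (cx,cy)=(0.2716,-0.9624)
member 7 (3-5): L=2.7840, (cx,cy)=(1.0000,-0.0057)
member 8 (4-5): L=4.2687, (cx,cy)=(0.3915,0.9202)
member 9 (4-6): L=2.8630, (cx,cy)=(1.0000,0.0000)
member 10 (5-6): L=4.1049, (cx,cy)=(0.2904,-0.9569)
solve A·x = −loads:
  F[0-1] = +522.0669 N (tension)
  F[0-2] = +2787.4196 N (tension)
  F[1-2] = -549.9002 N (compression)
  F[1-3] = +360.0347 N (tension)
  F[2-3] = +537.2835 N (tension)
  F[2-4] = +2399.8862 N (tension)
  F[3-4] = -2463.2106 N (compression)
  F[3-5] = -1730.9229 N (compression)
  F[4-5] = +2576.2161 N (tension)
  F[4-6] = +722.4137 N (tension)
  F[5-6] = -2487.7703 N (compression)
  Rx@0 = -2935.9200 N
  Ry@0 = -500.5012 N
  Ry@6 = +2380.5712 N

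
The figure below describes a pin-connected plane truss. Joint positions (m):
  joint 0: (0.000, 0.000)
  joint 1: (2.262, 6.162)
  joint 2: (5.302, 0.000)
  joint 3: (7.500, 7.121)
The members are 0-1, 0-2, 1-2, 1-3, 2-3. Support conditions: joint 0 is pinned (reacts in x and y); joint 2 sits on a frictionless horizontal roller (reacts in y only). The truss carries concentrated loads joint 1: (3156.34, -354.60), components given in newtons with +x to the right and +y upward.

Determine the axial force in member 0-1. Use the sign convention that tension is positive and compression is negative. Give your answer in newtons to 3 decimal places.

N=4 nodes, M=5 members, R=3 reactions → 2N=8, M+R=8
member 0 (0-1): L=6.5641, (cx,cy)=(0.3446,0.9387)
member 1 (0-2): L=5.3020, (cx,cy)=(1.0000,0.0000)
member 2 (1-2): L=6.8711, (cx,cy)=(0.4424,-0.8968)
member 3 (1-3): L=5.3251, (cx,cy)=(0.9836,0.1801)
member 4 (2-3): L=7.4525, (cx,cy)=(0.2949,0.9555)
solve A·x = −loads:
  F[0-1] = +3691.0761 N (tension)
  F[0-2] = +1884.3812 N (tension)
  F[1-2] = -4259.1277 N (compression)
  F[1-3] = -0.0000 N (compression)
  F[2-3] = -0.0000 N (compression)
  Rx@0 = -3156.3400 N
  Ry@0 = -3464.9912 N
  Ry@2 = +3819.5912 N

3691.076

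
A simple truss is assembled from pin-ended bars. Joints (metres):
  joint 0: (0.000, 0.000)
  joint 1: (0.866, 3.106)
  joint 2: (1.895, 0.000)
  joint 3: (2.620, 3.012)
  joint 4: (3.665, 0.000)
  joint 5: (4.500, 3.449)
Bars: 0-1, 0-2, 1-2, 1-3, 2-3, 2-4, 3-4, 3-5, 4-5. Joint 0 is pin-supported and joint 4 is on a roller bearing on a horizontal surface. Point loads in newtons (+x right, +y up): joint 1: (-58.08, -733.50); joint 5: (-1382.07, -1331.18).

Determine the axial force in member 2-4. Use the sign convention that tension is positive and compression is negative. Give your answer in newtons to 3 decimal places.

N=6 nodes, M=9 members, R=3 reactions → 2N=12, M+R=12
member 0 (0-1): L=3.2245, (cx,cy)=(0.2686,0.9633)
member 1 (0-2): L=1.8950, (cx,cy)=(1.0000,0.0000)
member 2 (1-2): L=3.2720, (cx,cy)=(0.3145,-0.9493)
member 3 (1-3): L=1.7565, (cx,cy)=(0.9986,-0.0535)
member 4 (2-3): L=3.0980, (cx,cy)=(0.2340,0.9722)
member 5 (2-4): L=1.7700, (cx,cy)=(1.0000,0.0000)
member 6 (3-4): L=3.1881, (cx,cy)=(0.3278,-0.9448)
member 7 (3-5): L=1.9301, (cx,cy)=(0.9740,0.2264)
member 8 (4-5): L=3.5486, (cx,cy)=(0.2353,0.9719)
solve A·x = −loads:
  F[0-1] = -1668.0193 N (compression)
  F[0-2] = -992.1676 N (compression)
  F[1-2] = +958.9482 N (tension)
  F[1-3] = -692.4697 N (compression)
  F[2-3] = -936.2926 N (compression)
  F[2-4] = -471.4815 N (compression)
  F[3-4] = +647.9997 N (tension)
  F[3-5] = -1152.9281 N (compression)
  F[4-5] = -1101.0599 N (compression)
  Rx@0 = +1440.1500 N
  Ry@0 = +1606.7359 N
  Ry@4 = +457.9441 N

-471.481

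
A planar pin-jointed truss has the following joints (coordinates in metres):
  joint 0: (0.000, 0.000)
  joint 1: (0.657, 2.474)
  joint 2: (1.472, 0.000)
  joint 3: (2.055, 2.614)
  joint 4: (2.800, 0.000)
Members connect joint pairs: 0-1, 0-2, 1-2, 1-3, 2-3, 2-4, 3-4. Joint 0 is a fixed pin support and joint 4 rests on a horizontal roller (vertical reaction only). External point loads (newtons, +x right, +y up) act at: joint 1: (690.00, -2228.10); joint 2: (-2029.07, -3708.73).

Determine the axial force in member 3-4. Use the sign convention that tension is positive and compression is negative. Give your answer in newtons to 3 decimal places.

-3204.940

N=5 nodes, M=7 members, R=3 reactions → 2N=10, M+R=10
member 0 (0-1): L=2.5598, (cx,cy)=(0.2567,0.9665)
member 1 (0-2): L=1.4720, (cx,cy)=(1.0000,0.0000)
member 2 (1-2): L=2.6048, (cx,cy)=(0.3129,-0.9498)
member 3 (1-3): L=1.4050, (cx,cy)=(0.9950,0.0996)
member 4 (2-3): L=2.6782, (cx,cy)=(0.2177,0.9760)
member 5 (2-4): L=1.3280, (cx,cy)=(1.0000,0.0000)
member 6 (3-4): L=2.7181, (cx,cy)=(0.2741,-0.9617)
solve A·x = −loads:
  F[0-1] = -2953.5694 N (compression)
  F[0-2] = -580.9904 N (compression)
  F[1-2] = +490.7743 N (tension)
  F[1-3] = -1609.6470 N (compression)
  F[2-3] = +3322.2655 N (tension)
  F[2-4] = +878.4400 N (tension)
  F[3-4] = -3204.9401 N (compression)
  Rx@0 = +1339.0700 N
  Ry@0 = +2854.6256 N
  Ry@4 = +3082.2044 N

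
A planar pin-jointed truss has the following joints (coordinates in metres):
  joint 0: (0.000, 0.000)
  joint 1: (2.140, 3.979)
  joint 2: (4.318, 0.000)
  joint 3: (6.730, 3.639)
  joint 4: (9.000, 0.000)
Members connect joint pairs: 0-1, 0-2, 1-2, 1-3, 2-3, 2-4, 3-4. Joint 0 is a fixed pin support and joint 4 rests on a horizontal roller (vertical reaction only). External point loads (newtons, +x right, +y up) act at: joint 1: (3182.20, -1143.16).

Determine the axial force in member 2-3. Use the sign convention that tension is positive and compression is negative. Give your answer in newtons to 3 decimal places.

N=5 nodes, M=7 members, R=3 reactions → 2N=10, M+R=10
member 0 (0-1): L=4.5180, (cx,cy)=(0.4737,0.8807)
member 1 (0-2): L=4.3180, (cx,cy)=(1.0000,0.0000)
member 2 (1-2): L=4.5361, (cx,cy)=(0.4801,-0.8772)
member 3 (1-3): L=4.6026, (cx,cy)=(0.9973,-0.0739)
member 4 (2-3): L=4.3658, (cx,cy)=(0.5525,0.8335)
member 5 (2-4): L=4.6820, (cx,cy)=(1.0000,0.0000)
member 6 (3-4): L=4.2890, (cx,cy)=(0.5293,-0.8485)
solve A·x = −loads:
  F[0-1] = +608.0852 N (tension)
  F[0-2] = +2894.1718 N (tension)
  F[1-2] = -1739.8831 N (compression)
  F[1-3] = -2064.4091 N (compression)
  F[2-3] = +1831.0168 N (tension)
  F[2-4] = +1047.1718 N (tension)
  F[3-4] = -1978.5388 N (compression)
  Rx@0 = -3182.2000 N
  Ry@0 = -535.5440 N
  Ry@4 = +1678.7040 N

1831.017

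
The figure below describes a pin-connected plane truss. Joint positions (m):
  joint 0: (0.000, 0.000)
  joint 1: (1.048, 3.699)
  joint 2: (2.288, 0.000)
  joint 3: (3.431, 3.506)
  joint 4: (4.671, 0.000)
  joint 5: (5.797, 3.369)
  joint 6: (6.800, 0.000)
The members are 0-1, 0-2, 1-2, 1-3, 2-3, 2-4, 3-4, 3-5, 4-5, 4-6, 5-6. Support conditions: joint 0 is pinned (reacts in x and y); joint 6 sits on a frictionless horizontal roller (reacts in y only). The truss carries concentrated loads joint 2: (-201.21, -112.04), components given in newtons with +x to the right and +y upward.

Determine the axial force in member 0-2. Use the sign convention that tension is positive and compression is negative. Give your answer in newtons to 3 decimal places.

N=7 nodes, M=11 members, R=3 reactions → 2N=14, M+R=14
member 0 (0-1): L=3.8446, (cx,cy)=(0.2726,0.9621)
member 1 (0-2): L=2.2880, (cx,cy)=(1.0000,0.0000)
member 2 (1-2): L=3.9013, (cx,cy)=(0.3178,-0.9481)
member 3 (1-3): L=2.3908, (cx,cy)=(0.9967,-0.0807)
member 4 (2-3): L=3.6876, (cx,cy)=(0.3100,0.9508)
member 5 (2-4): L=2.3830, (cx,cy)=(1.0000,0.0000)
member 6 (3-4): L=3.7188, (cx,cy)=(0.3334,-0.9428)
member 7 (3-5): L=2.3700, (cx,cy)=(0.9983,-0.0578)
member 8 (4-5): L=3.5522, (cx,cy)=(0.3170,0.9484)
member 9 (4-6): L=2.1290, (cx,cy)=(1.0000,0.0000)
member 10 (5-6): L=3.5151, (cx,cy)=(0.2853,-0.9584)
solve A·x = −loads:
  F[0-1] = -77.2680 N (compression)
  F[0-2] = -180.1475 N (compression)
  F[1-2] = +82.4453 N (tension)
  F[1-3] = -47.4219 N (compression)
  F[2-3] = +35.6245 N (tension)
  F[2-4] = +36.2251 N (tension)
  F[3-4] = -38.5511 N (compression)
  F[3-5] = -23.4098 N (compression)
  F[4-5] = +38.3212 N (tension)
  F[4-6] = +11.2233 N (tension)
  F[5-6] = -39.3334 N (compression)
  Rx@0 = +201.2100 N
  Ry@0 = +74.3418 N
  Ry@6 = +37.6982 N

-180.147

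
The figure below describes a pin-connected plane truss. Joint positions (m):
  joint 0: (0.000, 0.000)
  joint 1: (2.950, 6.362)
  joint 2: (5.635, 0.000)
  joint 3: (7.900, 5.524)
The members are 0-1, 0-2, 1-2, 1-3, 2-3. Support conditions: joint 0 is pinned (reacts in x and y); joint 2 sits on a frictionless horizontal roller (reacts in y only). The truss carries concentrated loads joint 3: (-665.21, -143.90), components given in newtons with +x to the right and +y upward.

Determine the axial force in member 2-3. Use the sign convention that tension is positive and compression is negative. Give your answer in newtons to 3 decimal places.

-259.246

N=4 nodes, M=5 members, R=3 reactions → 2N=8, M+R=8
member 0 (0-1): L=7.0127, (cx,cy)=(0.4207,0.9072)
member 1 (0-2): L=5.6350, (cx,cy)=(1.0000,0.0000)
member 2 (1-2): L=6.9054, (cx,cy)=(0.3888,-0.9213)
member 3 (1-3): L=5.0204, (cx,cy)=(0.9860,-0.1669)
member 4 (2-3): L=5.9703, (cx,cy)=(0.3794,0.9252)
solve A·x = −loads:
  F[0-1] = -655.0438 N (compression)
  F[0-2] = -389.6546 N (compression)
  F[1-2] = +749.1834 N (tension)
  F[1-3] = -574.9241 N (compression)
  F[2-3] = -259.2457 N (compression)
  Rx@0 = +665.2100 N
  Ry@0 = +594.2656 N
  Ry@2 = -450.3656 N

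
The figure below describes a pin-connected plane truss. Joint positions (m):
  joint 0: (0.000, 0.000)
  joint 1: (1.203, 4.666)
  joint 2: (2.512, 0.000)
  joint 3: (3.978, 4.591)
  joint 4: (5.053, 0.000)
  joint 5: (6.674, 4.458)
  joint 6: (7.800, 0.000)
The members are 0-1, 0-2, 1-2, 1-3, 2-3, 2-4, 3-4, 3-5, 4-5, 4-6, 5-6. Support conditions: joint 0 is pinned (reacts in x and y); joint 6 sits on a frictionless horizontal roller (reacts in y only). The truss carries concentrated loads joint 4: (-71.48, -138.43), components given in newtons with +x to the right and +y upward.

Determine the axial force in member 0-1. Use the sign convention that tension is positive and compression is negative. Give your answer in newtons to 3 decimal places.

N=7 nodes, M=11 members, R=3 reactions → 2N=14, M+R=14
member 0 (0-1): L=4.8186, (cx,cy)=(0.2497,0.9683)
member 1 (0-2): L=2.5120, (cx,cy)=(1.0000,0.0000)
member 2 (1-2): L=4.8461, (cx,cy)=(0.2701,-0.9628)
member 3 (1-3): L=2.7760, (cx,cy)=(0.9996,-0.0270)
member 4 (2-3): L=4.8194, (cx,cy)=(0.3042,0.9526)
member 5 (2-4): L=2.5410, (cx,cy)=(1.0000,0.0000)
member 6 (3-4): L=4.7152, (cx,cy)=(0.2280,-0.9737)
member 7 (3-5): L=2.6993, (cx,cy)=(0.9988,-0.0493)
member 8 (4-5): L=4.7436, (cx,cy)=(0.3417,0.9398)
member 9 (4-6): L=2.7470, (cx,cy)=(1.0000,0.0000)
member 10 (5-6): L=4.5980, (cx,cy)=(0.2449,-0.9696)
solve A·x = −loads:
  F[0-1] = -50.3465 N (compression)
  F[0-2] = -58.9106 N (compression)
  F[1-2] = +51.3767 N (tension)
  F[1-3] = -26.4565 N (compression)
  F[2-3] = -51.9277 N (compression)
  F[2-4] = -29.2373 N (compression)
  F[3-4] = +52.8213 N (tension)
  F[3-5] = -54.3513 N (compression)
  F[4-5] = +92.5727 N (tension)
  F[4-6] = +22.6508 N (tension)
  F[5-6] = -92.4941 N (compression)
  Rx@0 = +71.4800 N
  Ry@0 = +48.7522 N
  Ry@6 = +89.6778 N

-50.346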